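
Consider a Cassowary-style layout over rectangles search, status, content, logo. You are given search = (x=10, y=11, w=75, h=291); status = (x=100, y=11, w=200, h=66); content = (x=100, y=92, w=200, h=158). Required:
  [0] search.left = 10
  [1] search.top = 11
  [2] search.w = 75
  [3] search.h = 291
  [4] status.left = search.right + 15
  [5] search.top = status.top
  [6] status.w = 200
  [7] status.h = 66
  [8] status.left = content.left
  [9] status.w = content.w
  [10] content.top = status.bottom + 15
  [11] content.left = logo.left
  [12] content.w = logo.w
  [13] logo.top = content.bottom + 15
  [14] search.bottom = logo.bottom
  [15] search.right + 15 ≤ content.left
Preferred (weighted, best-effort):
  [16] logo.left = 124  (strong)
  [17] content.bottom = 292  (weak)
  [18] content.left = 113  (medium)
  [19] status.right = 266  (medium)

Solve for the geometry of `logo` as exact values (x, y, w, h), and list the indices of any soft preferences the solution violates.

1. logo.x = 100  [content.left = logo.left]
2. logo.w = 200  [content.w = logo.w]
3. logo.y = 265  [logo.top = content.bottom + 15]
4. logo.h = 37  [search.bottom = logo.bottom]

logo = (x=100, y=265, w=200, h=37)
violated soft preferences: 16, 17, 18, 19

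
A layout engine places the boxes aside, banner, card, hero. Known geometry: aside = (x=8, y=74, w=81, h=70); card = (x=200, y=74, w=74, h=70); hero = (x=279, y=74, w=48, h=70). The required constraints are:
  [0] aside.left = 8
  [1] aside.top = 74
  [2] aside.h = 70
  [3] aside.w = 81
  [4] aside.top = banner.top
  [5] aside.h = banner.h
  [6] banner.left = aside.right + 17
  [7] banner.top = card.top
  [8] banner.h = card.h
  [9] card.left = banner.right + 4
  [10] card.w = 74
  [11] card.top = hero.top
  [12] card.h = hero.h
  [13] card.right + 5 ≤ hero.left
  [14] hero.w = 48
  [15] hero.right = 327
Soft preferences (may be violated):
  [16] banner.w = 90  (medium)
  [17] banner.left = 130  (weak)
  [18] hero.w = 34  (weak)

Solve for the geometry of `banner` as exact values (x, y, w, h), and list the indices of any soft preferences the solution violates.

1. banner.y = 74  [aside.top = banner.top]
2. banner.h = 70  [aside.h = banner.h]
3. banner.x = 106  [banner.left = aside.right + 17]
4. banner.w = 90  [card.left = banner.right + 4]

banner = (x=106, y=74, w=90, h=70)
violated soft preferences: 17, 18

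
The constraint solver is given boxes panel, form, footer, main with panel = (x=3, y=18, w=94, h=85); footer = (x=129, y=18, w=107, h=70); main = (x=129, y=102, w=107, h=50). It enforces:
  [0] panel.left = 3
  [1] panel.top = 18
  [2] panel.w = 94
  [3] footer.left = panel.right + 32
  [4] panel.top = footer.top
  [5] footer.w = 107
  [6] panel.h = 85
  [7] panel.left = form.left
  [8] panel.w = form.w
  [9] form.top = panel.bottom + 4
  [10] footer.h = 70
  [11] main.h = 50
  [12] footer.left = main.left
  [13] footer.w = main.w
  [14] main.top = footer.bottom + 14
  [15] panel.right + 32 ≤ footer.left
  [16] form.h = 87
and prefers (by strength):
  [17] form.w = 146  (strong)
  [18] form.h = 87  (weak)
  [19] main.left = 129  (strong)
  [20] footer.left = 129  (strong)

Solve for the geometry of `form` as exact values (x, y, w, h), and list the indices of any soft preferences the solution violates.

form = (x=3, y=107, w=94, h=87)
violated soft preferences: 17

1. form.x = 3  [panel.left = form.left]
2. form.w = 94  [panel.w = form.w]
3. form.y = 107  [form.top = panel.bottom + 4]
4. form.h = 87  [form.h = 87]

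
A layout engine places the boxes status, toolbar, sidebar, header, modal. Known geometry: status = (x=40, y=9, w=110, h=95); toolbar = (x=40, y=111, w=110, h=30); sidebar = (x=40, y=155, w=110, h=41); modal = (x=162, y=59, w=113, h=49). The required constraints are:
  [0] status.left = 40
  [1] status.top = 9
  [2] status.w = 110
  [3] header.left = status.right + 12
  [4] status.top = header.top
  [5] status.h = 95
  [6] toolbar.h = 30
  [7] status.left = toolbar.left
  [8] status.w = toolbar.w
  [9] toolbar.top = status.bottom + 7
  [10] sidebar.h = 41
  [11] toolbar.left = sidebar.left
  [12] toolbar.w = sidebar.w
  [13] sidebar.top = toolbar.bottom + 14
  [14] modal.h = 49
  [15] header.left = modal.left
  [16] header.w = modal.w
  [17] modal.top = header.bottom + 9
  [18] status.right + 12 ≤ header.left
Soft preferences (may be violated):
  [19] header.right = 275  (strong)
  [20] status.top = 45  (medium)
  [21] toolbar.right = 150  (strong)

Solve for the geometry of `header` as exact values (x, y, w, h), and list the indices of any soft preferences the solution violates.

1. header.x = 162  [header.left = status.right + 12]
2. header.y = 9  [status.top = header.top]
3. header.w = 113  [header.w = modal.w]
4. header.h = 41  [modal.top = header.bottom + 9]

header = (x=162, y=9, w=113, h=41)
violated soft preferences: 20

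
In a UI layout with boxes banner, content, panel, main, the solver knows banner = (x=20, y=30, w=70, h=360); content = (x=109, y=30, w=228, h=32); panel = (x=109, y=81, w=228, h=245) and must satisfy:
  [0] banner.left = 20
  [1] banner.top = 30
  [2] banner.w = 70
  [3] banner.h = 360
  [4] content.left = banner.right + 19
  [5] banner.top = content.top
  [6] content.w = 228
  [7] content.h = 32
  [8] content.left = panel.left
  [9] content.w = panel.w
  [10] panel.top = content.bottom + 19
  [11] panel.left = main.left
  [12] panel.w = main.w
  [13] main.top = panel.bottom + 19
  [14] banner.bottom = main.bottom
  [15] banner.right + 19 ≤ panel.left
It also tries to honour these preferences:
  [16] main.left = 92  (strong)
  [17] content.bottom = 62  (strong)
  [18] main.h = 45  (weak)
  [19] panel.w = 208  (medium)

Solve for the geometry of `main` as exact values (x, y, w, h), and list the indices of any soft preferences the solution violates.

main = (x=109, y=345, w=228, h=45)
violated soft preferences: 16, 19

1. main.x = 109  [panel.left = main.left]
2. main.w = 228  [panel.w = main.w]
3. main.y = 345  [main.top = panel.bottom + 19]
4. main.h = 45  [banner.bottom = main.bottom]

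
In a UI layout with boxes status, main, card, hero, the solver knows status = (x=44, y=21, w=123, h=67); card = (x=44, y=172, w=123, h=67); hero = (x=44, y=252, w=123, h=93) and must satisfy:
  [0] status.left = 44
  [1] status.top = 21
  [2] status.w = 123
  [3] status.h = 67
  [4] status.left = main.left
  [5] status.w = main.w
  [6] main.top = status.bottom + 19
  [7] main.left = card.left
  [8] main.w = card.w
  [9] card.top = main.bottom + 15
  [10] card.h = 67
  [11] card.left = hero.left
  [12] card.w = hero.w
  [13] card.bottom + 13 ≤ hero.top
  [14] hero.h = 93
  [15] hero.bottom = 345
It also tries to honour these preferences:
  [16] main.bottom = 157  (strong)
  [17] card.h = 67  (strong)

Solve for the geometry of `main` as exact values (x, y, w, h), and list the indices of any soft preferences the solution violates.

1. main.x = 44  [status.left = main.left]
2. main.w = 123  [status.w = main.w]
3. main.y = 107  [main.top = status.bottom + 19]
4. main.h = 50  [card.top = main.bottom + 15]

main = (x=44, y=107, w=123, h=50)
violated soft preferences: none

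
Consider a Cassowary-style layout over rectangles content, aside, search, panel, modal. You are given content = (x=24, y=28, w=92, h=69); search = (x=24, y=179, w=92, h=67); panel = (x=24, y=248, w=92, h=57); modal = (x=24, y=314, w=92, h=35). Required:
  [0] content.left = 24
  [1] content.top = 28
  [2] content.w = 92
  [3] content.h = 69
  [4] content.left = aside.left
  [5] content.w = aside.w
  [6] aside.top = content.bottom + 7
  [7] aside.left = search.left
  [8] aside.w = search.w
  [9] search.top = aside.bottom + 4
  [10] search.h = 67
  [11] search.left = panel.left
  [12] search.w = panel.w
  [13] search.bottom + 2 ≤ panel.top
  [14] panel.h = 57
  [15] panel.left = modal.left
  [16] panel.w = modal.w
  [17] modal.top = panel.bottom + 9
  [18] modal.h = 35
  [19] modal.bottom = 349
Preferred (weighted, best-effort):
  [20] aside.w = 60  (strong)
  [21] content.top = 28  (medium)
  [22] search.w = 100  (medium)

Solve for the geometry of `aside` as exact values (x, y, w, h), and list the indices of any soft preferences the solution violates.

aside = (x=24, y=104, w=92, h=71)
violated soft preferences: 20, 22

1. aside.x = 24  [content.left = aside.left]
2. aside.w = 92  [content.w = aside.w]
3. aside.y = 104  [aside.top = content.bottom + 7]
4. aside.h = 71  [search.top = aside.bottom + 4]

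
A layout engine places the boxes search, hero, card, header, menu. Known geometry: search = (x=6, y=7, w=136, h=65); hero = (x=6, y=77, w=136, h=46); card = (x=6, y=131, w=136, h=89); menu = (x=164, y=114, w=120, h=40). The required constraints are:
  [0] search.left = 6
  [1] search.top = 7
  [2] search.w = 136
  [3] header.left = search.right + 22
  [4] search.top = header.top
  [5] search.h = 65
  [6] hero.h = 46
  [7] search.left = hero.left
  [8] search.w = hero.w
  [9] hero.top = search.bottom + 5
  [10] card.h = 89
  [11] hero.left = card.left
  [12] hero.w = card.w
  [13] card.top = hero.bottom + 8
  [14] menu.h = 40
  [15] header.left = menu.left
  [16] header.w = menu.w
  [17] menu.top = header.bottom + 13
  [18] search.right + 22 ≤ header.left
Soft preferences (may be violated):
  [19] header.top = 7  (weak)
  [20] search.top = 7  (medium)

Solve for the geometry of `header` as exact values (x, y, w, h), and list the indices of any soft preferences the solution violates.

header = (x=164, y=7, w=120, h=94)
violated soft preferences: none

1. header.x = 164  [header.left = search.right + 22]
2. header.y = 7  [search.top = header.top]
3. header.w = 120  [header.w = menu.w]
4. header.h = 94  [menu.top = header.bottom + 13]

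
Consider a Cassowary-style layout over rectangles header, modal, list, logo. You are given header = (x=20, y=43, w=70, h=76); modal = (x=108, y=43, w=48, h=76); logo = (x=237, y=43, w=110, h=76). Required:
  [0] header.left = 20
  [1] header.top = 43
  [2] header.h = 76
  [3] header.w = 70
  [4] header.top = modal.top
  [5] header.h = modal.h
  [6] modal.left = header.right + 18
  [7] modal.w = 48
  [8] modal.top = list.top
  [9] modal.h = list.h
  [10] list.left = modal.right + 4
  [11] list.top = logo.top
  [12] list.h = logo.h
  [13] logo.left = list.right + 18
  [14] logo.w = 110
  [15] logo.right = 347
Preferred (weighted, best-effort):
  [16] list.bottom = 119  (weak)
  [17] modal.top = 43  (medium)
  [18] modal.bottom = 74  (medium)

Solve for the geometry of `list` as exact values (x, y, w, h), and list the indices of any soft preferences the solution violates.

list = (x=160, y=43, w=59, h=76)
violated soft preferences: 18

1. list.y = 43  [modal.top = list.top]
2. list.h = 76  [modal.h = list.h]
3. list.x = 160  [list.left = modal.right + 4]
4. list.w = 59  [logo.left = list.right + 18]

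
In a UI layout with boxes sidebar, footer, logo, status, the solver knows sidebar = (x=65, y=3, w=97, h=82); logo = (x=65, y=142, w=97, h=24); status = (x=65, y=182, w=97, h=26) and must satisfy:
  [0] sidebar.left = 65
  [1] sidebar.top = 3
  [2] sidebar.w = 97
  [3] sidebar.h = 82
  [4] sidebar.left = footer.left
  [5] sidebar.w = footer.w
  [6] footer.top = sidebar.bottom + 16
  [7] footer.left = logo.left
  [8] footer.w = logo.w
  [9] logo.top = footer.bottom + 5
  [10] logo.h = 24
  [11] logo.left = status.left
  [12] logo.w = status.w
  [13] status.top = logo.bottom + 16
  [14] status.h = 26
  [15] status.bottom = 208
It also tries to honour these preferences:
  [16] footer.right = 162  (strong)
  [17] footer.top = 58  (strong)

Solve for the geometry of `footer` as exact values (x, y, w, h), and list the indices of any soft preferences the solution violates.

1. footer.x = 65  [sidebar.left = footer.left]
2. footer.w = 97  [sidebar.w = footer.w]
3. footer.y = 101  [footer.top = sidebar.bottom + 16]
4. footer.h = 36  [logo.top = footer.bottom + 5]

footer = (x=65, y=101, w=97, h=36)
violated soft preferences: 17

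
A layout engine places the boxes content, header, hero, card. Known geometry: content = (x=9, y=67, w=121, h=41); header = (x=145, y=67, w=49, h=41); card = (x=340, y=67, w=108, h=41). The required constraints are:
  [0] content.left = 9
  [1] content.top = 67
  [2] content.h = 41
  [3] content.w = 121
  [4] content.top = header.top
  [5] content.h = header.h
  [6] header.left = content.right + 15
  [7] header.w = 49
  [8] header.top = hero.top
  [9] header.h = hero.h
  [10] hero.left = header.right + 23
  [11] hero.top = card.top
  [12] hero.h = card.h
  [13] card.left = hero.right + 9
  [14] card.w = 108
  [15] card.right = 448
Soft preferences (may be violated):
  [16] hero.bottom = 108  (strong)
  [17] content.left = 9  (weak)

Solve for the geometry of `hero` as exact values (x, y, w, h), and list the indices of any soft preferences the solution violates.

1. hero.y = 67  [header.top = hero.top]
2. hero.h = 41  [header.h = hero.h]
3. hero.x = 217  [hero.left = header.right + 23]
4. hero.w = 114  [card.left = hero.right + 9]

hero = (x=217, y=67, w=114, h=41)
violated soft preferences: none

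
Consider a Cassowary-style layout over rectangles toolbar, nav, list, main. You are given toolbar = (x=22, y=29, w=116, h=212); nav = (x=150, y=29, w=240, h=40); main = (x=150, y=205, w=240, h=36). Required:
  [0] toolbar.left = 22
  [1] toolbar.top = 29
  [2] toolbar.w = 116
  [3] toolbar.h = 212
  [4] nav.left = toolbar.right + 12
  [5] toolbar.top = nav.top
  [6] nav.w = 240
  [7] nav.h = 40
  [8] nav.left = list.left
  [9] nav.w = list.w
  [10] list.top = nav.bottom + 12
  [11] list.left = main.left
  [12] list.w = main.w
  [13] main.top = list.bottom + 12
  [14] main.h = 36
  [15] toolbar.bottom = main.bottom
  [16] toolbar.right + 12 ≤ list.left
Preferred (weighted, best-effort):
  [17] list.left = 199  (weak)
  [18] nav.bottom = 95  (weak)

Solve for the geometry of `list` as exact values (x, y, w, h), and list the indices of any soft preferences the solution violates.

1. list.x = 150  [nav.left = list.left]
2. list.w = 240  [nav.w = list.w]
3. list.y = 81  [list.top = nav.bottom + 12]
4. list.h = 112  [main.top = list.bottom + 12]

list = (x=150, y=81, w=240, h=112)
violated soft preferences: 17, 18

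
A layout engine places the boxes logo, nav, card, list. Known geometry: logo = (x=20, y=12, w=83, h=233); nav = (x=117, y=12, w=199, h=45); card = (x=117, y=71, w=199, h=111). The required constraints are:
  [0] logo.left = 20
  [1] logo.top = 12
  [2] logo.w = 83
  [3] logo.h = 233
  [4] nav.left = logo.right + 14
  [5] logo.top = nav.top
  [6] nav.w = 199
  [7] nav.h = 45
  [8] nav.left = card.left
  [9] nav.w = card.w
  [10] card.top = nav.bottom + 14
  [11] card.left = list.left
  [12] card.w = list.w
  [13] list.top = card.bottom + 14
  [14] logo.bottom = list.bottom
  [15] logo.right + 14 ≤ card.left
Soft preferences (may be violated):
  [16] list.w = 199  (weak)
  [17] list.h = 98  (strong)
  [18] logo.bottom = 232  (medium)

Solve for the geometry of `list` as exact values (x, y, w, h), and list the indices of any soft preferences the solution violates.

list = (x=117, y=196, w=199, h=49)
violated soft preferences: 17, 18

1. list.x = 117  [card.left = list.left]
2. list.w = 199  [card.w = list.w]
3. list.y = 196  [list.top = card.bottom + 14]
4. list.h = 49  [logo.bottom = list.bottom]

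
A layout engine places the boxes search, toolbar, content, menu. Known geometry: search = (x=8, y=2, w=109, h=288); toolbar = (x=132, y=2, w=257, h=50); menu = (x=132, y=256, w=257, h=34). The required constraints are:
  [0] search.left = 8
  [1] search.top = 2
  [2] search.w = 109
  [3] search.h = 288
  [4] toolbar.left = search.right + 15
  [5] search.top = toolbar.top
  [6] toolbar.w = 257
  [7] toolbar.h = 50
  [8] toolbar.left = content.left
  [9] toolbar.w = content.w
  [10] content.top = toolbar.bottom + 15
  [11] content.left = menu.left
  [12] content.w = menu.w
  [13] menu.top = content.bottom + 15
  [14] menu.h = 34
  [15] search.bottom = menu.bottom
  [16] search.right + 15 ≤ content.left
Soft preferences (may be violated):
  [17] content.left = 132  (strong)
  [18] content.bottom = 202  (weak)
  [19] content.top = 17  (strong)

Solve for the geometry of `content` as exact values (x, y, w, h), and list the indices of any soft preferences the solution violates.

1. content.x = 132  [toolbar.left = content.left]
2. content.w = 257  [toolbar.w = content.w]
3. content.y = 67  [content.top = toolbar.bottom + 15]
4. content.h = 174  [menu.top = content.bottom + 15]

content = (x=132, y=67, w=257, h=174)
violated soft preferences: 18, 19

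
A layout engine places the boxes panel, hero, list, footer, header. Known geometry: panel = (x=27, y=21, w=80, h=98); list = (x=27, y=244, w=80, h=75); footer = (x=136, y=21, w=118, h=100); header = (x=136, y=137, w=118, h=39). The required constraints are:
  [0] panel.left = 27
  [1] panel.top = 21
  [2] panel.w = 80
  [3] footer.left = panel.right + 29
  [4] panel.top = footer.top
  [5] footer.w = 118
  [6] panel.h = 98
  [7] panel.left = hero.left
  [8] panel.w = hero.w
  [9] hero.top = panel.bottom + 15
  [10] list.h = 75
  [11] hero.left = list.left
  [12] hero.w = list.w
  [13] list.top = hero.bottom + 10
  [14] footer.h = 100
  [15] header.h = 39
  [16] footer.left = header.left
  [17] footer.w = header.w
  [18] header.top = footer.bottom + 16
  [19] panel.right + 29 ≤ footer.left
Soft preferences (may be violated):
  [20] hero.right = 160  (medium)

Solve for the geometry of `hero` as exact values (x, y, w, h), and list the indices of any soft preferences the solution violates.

1. hero.x = 27  [panel.left = hero.left]
2. hero.w = 80  [panel.w = hero.w]
3. hero.y = 134  [hero.top = panel.bottom + 15]
4. hero.h = 100  [list.top = hero.bottom + 10]

hero = (x=27, y=134, w=80, h=100)
violated soft preferences: 20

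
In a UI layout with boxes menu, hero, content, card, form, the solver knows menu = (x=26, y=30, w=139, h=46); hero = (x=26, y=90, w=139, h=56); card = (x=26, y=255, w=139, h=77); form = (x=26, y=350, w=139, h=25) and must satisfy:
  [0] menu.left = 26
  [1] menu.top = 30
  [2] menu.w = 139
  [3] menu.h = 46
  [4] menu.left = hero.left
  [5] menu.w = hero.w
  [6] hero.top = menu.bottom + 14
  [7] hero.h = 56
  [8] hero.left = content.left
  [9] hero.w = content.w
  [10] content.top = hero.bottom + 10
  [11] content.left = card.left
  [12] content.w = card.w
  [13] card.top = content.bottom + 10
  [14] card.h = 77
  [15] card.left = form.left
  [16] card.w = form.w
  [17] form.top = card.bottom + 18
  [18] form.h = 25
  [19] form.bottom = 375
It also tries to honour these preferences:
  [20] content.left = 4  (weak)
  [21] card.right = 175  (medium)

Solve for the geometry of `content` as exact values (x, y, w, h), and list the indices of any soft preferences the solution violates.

1. content.x = 26  [hero.left = content.left]
2. content.w = 139  [hero.w = content.w]
3. content.y = 156  [content.top = hero.bottom + 10]
4. content.h = 89  [card.top = content.bottom + 10]

content = (x=26, y=156, w=139, h=89)
violated soft preferences: 20, 21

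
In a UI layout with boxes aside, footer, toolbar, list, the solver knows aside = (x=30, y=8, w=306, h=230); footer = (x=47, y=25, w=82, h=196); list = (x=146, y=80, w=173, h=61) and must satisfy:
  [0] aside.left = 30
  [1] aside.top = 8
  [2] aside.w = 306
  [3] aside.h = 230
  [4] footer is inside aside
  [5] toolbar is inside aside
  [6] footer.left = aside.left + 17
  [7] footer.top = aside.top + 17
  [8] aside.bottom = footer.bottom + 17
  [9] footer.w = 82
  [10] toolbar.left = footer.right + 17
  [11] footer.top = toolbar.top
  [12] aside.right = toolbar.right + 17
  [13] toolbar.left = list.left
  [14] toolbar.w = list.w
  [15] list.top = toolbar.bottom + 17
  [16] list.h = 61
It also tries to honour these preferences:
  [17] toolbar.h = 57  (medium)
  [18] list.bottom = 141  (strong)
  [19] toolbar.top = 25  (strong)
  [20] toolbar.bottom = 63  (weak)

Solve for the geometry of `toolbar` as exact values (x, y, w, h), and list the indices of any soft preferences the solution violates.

toolbar = (x=146, y=25, w=173, h=38)
violated soft preferences: 17

1. toolbar.x = 146  [toolbar.left = footer.right + 17]
2. toolbar.y = 25  [footer.top = toolbar.top]
3. toolbar.w = 173  [aside.right = toolbar.right + 17]
4. toolbar.h = 38  [list.top = toolbar.bottom + 17]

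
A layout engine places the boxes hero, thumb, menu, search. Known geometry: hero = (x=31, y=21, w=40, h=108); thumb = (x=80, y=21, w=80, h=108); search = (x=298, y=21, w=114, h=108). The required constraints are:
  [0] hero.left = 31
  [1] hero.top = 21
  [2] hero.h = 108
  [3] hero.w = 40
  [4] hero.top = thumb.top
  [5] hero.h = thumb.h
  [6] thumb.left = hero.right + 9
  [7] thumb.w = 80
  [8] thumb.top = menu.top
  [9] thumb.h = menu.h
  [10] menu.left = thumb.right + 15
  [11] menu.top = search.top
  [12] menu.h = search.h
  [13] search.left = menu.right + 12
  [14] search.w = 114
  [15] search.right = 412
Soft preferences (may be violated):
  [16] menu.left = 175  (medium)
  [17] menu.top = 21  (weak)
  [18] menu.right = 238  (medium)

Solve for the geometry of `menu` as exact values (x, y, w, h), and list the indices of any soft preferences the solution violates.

menu = (x=175, y=21, w=111, h=108)
violated soft preferences: 18

1. menu.y = 21  [thumb.top = menu.top]
2. menu.h = 108  [thumb.h = menu.h]
3. menu.x = 175  [menu.left = thumb.right + 15]
4. menu.w = 111  [search.left = menu.right + 12]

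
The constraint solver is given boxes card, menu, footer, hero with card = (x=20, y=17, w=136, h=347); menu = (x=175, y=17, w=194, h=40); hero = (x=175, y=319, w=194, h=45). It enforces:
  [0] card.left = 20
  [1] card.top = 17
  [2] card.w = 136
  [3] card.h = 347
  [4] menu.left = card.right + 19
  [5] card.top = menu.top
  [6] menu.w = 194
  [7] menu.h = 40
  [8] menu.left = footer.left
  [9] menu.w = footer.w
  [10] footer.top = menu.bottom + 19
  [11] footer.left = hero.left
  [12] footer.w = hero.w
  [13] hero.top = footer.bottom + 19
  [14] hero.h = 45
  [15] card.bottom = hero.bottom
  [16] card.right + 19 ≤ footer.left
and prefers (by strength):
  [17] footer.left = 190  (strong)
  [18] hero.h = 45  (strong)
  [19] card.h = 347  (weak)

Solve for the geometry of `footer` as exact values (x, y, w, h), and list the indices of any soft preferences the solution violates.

footer = (x=175, y=76, w=194, h=224)
violated soft preferences: 17

1. footer.x = 175  [menu.left = footer.left]
2. footer.w = 194  [menu.w = footer.w]
3. footer.y = 76  [footer.top = menu.bottom + 19]
4. footer.h = 224  [hero.top = footer.bottom + 19]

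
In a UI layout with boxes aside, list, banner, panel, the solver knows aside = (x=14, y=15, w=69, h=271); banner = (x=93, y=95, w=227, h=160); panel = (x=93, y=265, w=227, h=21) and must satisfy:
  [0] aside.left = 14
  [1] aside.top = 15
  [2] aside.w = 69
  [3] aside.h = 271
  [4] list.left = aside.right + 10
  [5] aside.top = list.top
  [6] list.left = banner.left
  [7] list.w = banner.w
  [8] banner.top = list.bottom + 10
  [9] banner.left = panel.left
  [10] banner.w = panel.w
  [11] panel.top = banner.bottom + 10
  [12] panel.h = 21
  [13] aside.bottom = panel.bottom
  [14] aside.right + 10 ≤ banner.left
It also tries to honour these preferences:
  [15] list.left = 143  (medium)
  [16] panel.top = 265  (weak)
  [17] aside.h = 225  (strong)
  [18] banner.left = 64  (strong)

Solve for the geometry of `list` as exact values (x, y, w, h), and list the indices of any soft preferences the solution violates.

list = (x=93, y=15, w=227, h=70)
violated soft preferences: 15, 17, 18

1. list.x = 93  [list.left = aside.right + 10]
2. list.y = 15  [aside.top = list.top]
3. list.w = 227  [list.w = banner.w]
4. list.h = 70  [banner.top = list.bottom + 10]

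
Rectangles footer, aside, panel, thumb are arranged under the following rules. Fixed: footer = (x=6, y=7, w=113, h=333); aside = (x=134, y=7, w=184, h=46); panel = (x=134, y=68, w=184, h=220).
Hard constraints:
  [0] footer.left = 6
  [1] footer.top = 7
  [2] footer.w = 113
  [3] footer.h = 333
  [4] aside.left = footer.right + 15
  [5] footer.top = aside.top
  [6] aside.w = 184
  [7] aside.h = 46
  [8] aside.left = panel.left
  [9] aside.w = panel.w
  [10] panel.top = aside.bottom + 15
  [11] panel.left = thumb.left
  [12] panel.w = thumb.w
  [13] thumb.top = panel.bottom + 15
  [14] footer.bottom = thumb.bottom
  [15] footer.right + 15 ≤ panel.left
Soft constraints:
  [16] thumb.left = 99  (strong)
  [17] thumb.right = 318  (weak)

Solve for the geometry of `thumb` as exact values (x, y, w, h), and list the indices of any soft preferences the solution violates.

thumb = (x=134, y=303, w=184, h=37)
violated soft preferences: 16

1. thumb.x = 134  [panel.left = thumb.left]
2. thumb.w = 184  [panel.w = thumb.w]
3. thumb.y = 303  [thumb.top = panel.bottom + 15]
4. thumb.h = 37  [footer.bottom = thumb.bottom]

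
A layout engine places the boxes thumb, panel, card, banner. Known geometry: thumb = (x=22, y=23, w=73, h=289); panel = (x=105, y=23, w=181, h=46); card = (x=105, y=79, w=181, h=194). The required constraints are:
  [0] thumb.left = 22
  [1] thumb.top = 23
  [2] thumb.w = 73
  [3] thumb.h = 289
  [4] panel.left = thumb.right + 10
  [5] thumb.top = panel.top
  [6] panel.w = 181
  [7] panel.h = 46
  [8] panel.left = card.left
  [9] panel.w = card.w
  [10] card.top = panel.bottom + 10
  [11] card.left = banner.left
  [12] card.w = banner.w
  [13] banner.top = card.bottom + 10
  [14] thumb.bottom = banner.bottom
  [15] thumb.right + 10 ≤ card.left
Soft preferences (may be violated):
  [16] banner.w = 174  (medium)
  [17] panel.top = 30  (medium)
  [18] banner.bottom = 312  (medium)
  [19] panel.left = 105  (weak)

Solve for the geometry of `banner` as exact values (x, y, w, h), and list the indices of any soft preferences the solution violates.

banner = (x=105, y=283, w=181, h=29)
violated soft preferences: 16, 17

1. banner.x = 105  [card.left = banner.left]
2. banner.w = 181  [card.w = banner.w]
3. banner.y = 283  [banner.top = card.bottom + 10]
4. banner.h = 29  [thumb.bottom = banner.bottom]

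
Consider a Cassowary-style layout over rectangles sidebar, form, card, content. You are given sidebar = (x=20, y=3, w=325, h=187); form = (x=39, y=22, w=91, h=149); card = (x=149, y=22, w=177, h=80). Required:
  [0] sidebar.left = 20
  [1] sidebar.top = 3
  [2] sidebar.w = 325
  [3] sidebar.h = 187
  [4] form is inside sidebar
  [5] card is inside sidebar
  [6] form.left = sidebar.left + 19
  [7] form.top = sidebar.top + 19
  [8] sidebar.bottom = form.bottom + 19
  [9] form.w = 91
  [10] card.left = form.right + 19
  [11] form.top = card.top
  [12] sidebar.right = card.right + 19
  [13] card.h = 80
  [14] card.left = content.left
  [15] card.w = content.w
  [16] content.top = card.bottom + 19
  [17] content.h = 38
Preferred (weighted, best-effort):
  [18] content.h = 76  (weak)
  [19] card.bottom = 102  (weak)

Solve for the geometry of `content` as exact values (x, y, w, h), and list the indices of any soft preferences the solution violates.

1. content.x = 149  [card.left = content.left]
2. content.w = 177  [card.w = content.w]
3. content.y = 121  [content.top = card.bottom + 19]
4. content.h = 38  [content.h = 38]

content = (x=149, y=121, w=177, h=38)
violated soft preferences: 18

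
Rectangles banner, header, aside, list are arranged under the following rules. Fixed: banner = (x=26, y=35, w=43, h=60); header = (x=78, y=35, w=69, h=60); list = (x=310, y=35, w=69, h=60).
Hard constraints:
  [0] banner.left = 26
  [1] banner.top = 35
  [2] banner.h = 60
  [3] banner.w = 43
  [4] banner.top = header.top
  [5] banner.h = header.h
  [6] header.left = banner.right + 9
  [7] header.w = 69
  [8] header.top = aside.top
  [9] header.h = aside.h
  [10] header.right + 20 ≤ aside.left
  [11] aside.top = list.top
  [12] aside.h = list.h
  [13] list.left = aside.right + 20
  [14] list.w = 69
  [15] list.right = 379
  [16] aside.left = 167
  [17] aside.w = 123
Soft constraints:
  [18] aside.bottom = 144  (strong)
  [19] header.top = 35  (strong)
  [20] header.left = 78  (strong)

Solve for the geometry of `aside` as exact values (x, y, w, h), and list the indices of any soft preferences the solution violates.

1. aside.y = 35  [header.top = aside.top]
2. aside.h = 60  [header.h = aside.h]
3. aside.x = 167  [aside.left = 167]
4. aside.w = 123  [aside.w = 123]

aside = (x=167, y=35, w=123, h=60)
violated soft preferences: 18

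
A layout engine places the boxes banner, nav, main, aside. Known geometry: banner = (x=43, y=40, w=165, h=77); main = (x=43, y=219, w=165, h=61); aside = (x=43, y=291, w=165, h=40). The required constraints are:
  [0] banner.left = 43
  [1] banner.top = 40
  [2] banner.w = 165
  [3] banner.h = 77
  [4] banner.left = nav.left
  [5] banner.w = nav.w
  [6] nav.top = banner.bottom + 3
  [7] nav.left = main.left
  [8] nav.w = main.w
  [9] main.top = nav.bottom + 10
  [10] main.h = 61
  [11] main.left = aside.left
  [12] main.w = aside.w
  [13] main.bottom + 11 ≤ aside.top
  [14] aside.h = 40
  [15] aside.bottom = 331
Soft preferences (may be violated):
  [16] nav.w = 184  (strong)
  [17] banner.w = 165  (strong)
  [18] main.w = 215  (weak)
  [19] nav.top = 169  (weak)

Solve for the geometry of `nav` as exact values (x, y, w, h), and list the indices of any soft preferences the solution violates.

nav = (x=43, y=120, w=165, h=89)
violated soft preferences: 16, 18, 19

1. nav.x = 43  [banner.left = nav.left]
2. nav.w = 165  [banner.w = nav.w]
3. nav.y = 120  [nav.top = banner.bottom + 3]
4. nav.h = 89  [main.top = nav.bottom + 10]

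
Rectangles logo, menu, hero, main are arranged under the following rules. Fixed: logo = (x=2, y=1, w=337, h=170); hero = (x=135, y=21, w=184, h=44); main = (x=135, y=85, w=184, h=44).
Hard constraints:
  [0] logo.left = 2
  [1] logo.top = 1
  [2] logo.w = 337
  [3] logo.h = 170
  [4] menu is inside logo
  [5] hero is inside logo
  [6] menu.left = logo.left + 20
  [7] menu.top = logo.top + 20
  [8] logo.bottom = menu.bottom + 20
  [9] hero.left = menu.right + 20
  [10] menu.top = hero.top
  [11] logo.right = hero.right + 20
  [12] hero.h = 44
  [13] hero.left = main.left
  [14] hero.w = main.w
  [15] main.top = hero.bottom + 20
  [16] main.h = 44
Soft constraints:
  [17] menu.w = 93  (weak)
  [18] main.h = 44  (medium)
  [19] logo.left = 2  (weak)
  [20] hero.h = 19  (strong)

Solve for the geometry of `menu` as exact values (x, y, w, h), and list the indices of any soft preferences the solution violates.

menu = (x=22, y=21, w=93, h=130)
violated soft preferences: 20

1. menu.x = 22  [menu.left = logo.left + 20]
2. menu.y = 21  [menu.top = logo.top + 20]
3. menu.h = 130  [logo.bottom = menu.bottom + 20]
4. menu.w = 93  [hero.left = menu.right + 20]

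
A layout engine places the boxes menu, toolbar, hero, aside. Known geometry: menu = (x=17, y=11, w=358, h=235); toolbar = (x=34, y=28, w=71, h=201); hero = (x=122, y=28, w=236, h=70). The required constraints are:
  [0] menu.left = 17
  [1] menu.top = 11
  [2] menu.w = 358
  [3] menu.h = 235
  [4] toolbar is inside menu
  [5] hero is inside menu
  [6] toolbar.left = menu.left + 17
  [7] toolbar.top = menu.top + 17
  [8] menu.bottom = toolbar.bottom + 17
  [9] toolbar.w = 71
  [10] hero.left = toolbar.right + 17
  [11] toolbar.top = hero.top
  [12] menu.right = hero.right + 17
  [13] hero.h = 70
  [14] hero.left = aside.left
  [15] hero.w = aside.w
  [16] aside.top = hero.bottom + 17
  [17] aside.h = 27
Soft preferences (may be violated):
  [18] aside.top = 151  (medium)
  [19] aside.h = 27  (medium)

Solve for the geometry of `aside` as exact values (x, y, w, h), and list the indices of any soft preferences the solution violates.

1. aside.x = 122  [hero.left = aside.left]
2. aside.w = 236  [hero.w = aside.w]
3. aside.y = 115  [aside.top = hero.bottom + 17]
4. aside.h = 27  [aside.h = 27]

aside = (x=122, y=115, w=236, h=27)
violated soft preferences: 18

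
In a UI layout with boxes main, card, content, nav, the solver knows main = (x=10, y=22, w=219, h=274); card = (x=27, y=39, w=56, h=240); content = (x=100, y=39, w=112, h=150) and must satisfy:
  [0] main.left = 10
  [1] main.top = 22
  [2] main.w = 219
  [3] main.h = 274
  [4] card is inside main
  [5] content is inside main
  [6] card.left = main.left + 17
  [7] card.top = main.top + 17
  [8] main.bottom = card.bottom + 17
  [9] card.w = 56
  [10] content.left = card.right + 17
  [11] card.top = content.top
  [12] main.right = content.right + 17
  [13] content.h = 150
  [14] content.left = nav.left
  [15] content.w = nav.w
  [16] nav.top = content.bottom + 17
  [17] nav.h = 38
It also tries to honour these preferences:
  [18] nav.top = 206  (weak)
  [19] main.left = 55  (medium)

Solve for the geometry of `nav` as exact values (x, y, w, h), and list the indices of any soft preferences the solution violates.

nav = (x=100, y=206, w=112, h=38)
violated soft preferences: 19

1. nav.x = 100  [content.left = nav.left]
2. nav.w = 112  [content.w = nav.w]
3. nav.y = 206  [nav.top = content.bottom + 17]
4. nav.h = 38  [nav.h = 38]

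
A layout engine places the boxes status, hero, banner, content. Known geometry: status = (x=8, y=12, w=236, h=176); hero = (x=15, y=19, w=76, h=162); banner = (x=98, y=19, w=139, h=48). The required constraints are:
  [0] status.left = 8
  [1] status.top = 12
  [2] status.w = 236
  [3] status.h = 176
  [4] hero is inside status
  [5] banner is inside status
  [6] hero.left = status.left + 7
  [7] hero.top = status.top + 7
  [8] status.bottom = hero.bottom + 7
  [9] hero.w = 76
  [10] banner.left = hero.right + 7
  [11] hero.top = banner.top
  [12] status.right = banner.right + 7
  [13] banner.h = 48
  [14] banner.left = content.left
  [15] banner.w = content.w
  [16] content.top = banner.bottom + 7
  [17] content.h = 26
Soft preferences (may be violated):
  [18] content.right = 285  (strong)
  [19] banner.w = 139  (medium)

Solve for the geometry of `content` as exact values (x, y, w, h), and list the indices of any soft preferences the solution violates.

content = (x=98, y=74, w=139, h=26)
violated soft preferences: 18

1. content.x = 98  [banner.left = content.left]
2. content.w = 139  [banner.w = content.w]
3. content.y = 74  [content.top = banner.bottom + 7]
4. content.h = 26  [content.h = 26]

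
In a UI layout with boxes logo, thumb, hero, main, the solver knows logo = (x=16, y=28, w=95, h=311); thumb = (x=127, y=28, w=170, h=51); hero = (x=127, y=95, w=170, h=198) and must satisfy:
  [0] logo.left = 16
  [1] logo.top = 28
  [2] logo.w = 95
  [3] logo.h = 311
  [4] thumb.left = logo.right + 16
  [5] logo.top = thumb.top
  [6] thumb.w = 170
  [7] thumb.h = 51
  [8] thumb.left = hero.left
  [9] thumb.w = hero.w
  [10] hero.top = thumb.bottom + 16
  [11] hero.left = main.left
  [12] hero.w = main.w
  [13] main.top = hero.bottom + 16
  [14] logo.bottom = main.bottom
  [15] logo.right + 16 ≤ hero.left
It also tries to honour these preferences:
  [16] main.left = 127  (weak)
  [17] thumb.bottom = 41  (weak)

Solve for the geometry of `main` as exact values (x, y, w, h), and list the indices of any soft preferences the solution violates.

1. main.x = 127  [hero.left = main.left]
2. main.w = 170  [hero.w = main.w]
3. main.y = 309  [main.top = hero.bottom + 16]
4. main.h = 30  [logo.bottom = main.bottom]

main = (x=127, y=309, w=170, h=30)
violated soft preferences: 17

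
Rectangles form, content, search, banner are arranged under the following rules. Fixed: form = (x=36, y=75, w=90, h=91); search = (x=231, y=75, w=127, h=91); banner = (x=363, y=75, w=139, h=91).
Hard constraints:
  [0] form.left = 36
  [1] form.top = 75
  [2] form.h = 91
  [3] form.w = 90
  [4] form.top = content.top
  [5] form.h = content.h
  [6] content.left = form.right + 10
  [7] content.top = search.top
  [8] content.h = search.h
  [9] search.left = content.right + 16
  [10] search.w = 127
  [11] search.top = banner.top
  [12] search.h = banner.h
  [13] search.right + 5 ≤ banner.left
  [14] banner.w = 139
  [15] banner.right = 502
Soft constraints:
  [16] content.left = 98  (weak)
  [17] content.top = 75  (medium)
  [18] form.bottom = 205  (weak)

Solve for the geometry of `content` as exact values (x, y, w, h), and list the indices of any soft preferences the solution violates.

1. content.y = 75  [form.top = content.top]
2. content.h = 91  [form.h = content.h]
3. content.x = 136  [content.left = form.right + 10]
4. content.w = 79  [search.left = content.right + 16]

content = (x=136, y=75, w=79, h=91)
violated soft preferences: 16, 18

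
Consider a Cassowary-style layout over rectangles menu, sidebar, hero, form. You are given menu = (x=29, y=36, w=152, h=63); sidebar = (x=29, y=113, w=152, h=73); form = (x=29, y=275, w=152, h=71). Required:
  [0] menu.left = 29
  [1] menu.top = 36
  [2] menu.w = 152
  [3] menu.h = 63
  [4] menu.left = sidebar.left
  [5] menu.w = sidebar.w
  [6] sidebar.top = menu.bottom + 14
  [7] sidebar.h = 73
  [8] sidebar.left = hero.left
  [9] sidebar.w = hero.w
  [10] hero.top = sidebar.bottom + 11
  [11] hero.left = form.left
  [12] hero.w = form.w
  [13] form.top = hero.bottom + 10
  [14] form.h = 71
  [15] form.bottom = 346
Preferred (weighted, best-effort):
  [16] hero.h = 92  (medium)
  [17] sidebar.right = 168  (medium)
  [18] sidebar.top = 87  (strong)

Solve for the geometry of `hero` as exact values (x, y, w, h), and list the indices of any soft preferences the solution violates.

1. hero.x = 29  [sidebar.left = hero.left]
2. hero.w = 152  [sidebar.w = hero.w]
3. hero.y = 197  [hero.top = sidebar.bottom + 11]
4. hero.h = 68  [form.top = hero.bottom + 10]

hero = (x=29, y=197, w=152, h=68)
violated soft preferences: 16, 17, 18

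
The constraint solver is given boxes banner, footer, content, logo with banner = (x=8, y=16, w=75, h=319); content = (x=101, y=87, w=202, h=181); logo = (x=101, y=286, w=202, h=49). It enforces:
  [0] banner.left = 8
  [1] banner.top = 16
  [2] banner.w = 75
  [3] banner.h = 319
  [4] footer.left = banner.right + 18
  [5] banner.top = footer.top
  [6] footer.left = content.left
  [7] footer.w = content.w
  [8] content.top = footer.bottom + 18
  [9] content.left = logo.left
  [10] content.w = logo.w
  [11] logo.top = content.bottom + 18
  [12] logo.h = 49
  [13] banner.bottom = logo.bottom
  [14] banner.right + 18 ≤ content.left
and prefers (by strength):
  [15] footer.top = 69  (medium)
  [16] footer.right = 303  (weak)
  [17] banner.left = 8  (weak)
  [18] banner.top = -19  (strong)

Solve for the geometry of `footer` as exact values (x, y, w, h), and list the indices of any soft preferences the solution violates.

1. footer.x = 101  [footer.left = banner.right + 18]
2. footer.y = 16  [banner.top = footer.top]
3. footer.w = 202  [footer.w = content.w]
4. footer.h = 53  [content.top = footer.bottom + 18]

footer = (x=101, y=16, w=202, h=53)
violated soft preferences: 15, 18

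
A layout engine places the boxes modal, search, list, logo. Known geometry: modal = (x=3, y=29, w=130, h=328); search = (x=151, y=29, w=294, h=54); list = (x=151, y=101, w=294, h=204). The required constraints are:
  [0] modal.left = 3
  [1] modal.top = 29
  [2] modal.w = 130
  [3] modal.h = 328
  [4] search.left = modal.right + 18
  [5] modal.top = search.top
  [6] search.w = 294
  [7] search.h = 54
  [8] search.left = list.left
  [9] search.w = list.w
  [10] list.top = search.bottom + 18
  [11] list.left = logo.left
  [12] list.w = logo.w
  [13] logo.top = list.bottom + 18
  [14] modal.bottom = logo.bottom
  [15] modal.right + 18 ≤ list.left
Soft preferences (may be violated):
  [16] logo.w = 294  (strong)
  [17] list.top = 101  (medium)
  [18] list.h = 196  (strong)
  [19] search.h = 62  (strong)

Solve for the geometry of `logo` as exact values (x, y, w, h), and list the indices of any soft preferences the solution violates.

logo = (x=151, y=323, w=294, h=34)
violated soft preferences: 18, 19

1. logo.x = 151  [list.left = logo.left]
2. logo.w = 294  [list.w = logo.w]
3. logo.y = 323  [logo.top = list.bottom + 18]
4. logo.h = 34  [modal.bottom = logo.bottom]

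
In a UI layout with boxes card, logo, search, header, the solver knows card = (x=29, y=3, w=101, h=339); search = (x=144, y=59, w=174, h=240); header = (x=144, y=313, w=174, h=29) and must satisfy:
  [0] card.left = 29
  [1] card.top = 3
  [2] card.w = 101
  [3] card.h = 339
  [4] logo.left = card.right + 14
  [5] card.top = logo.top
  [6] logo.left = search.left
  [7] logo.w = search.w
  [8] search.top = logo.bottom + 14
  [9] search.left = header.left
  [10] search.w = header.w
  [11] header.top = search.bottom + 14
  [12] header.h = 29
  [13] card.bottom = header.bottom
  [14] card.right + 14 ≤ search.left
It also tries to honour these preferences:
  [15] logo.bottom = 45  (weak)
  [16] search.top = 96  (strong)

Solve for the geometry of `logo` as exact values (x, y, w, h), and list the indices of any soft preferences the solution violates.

logo = (x=144, y=3, w=174, h=42)
violated soft preferences: 16

1. logo.x = 144  [logo.left = card.right + 14]
2. logo.y = 3  [card.top = logo.top]
3. logo.w = 174  [logo.w = search.w]
4. logo.h = 42  [search.top = logo.bottom + 14]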